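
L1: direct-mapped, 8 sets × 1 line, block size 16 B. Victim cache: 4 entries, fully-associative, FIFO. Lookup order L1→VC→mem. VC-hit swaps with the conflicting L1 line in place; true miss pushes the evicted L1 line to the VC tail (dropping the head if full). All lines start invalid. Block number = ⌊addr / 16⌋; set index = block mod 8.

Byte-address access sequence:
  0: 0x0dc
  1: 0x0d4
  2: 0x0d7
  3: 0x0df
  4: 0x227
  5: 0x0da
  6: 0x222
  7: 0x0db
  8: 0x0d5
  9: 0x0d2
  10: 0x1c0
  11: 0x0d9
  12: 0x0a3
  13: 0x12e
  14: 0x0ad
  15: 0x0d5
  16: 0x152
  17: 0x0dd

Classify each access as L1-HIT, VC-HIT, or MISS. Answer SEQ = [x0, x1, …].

SEQ = [MISS, L1-HIT, L1-HIT, L1-HIT, MISS, L1-HIT, L1-HIT, L1-HIT, L1-HIT, L1-HIT, MISS, L1-HIT, MISS, MISS, VC-HIT, L1-HIT, MISS, VC-HIT]

#0 0xdc→b13/s5 MISS; vc=[]
#1 0xd4→b13/s5 L1-HIT; vc=[]
#2 0xd7→b13/s5 L1-HIT; vc=[]
#3 0xdf→b13/s5 L1-HIT; vc=[]
#4 0x227→b34/s2 MISS; vc=[]
#5 0xda→b13/s5 L1-HIT; vc=[]
#6 0x222→b34/s2 L1-HIT; vc=[]
#7 0xdb→b13/s5 L1-HIT; vc=[]
#8 0xd5→b13/s5 L1-HIT; vc=[]
#9 0xd2→b13/s5 L1-HIT; vc=[]
#10 0x1c0→b28/s4 MISS; vc=[]
#11 0xd9→b13/s5 L1-HIT; vc=[]
#12 0xa3→b10/s2 MISS; vc=[34]
#13 0x12e→b18/s2 MISS; vc=[34,10]
#14 0xad→b10/s2 VC-HIT; vc=[34,18]
#15 0xd5→b13/s5 L1-HIT; vc=[34,18]
#16 0x152→b21/s5 MISS; vc=[34,18,13]
#17 0xdd→b13/s5 VC-HIT; vc=[34,18,21]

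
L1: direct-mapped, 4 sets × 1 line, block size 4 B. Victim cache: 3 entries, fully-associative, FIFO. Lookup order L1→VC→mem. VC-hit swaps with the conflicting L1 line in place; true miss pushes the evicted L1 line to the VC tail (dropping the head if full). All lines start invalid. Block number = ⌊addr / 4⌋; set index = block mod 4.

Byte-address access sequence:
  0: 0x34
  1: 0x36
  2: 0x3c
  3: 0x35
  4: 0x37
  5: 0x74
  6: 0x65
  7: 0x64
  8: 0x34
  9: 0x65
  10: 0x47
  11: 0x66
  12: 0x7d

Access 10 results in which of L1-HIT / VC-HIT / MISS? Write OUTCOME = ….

OUTCOME = MISS

#0 0x34→b13/s1 MISS; vc=[]
#1 0x36→b13/s1 L1-HIT; vc=[]
#2 0x3c→b15/s3 MISS; vc=[]
#3 0x35→b13/s1 L1-HIT; vc=[]
#4 0x37→b13/s1 L1-HIT; vc=[]
#5 0x74→b29/s1 MISS; vc=[13]
#6 0x65→b25/s1 MISS; vc=[13,29]
#7 0x64→b25/s1 L1-HIT; vc=[13,29]
#8 0x34→b13/s1 VC-HIT; vc=[25,29]
#9 0x65→b25/s1 VC-HIT; vc=[13,29]
#10 0x47→b17/s1 MISS; vc=[13,29,25]
#11 0x66→b25/s1 VC-HIT; vc=[13,29,17]
#12 0x7d→b31/s3 MISS; vc=[29,17,15]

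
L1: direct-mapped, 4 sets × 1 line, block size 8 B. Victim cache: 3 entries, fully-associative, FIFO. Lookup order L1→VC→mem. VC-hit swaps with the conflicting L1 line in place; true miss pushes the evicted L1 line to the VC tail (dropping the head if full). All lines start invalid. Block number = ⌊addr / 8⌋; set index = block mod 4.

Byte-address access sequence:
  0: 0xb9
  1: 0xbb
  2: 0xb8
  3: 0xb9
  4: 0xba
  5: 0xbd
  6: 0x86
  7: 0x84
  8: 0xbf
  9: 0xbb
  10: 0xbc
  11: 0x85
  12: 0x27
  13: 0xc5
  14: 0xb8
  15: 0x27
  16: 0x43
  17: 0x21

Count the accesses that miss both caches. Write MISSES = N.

0: 0xb9 (blk 23, set 3) → MISS  vc=[]
1: 0xbb (blk 23, set 3) → L1-HIT  vc=[]
2: 0xb8 (blk 23, set 3) → L1-HIT  vc=[]
3: 0xb9 (blk 23, set 3) → L1-HIT  vc=[]
4: 0xba (blk 23, set 3) → L1-HIT  vc=[]
5: 0xbd (blk 23, set 3) → L1-HIT  vc=[]
6: 0x86 (blk 16, set 0) → MISS  vc=[]
7: 0x84 (blk 16, set 0) → L1-HIT  vc=[]
8: 0xbf (blk 23, set 3) → L1-HIT  vc=[]
9: 0xbb (blk 23, set 3) → L1-HIT  vc=[]
10: 0xbc (blk 23, set 3) → L1-HIT  vc=[]
11: 0x85 (blk 16, set 0) → L1-HIT  vc=[]
12: 0x27 (blk 4, set 0) → MISS  vc=[16]
13: 0xc5 (blk 24, set 0) → MISS  vc=[16, 4]
14: 0xb8 (blk 23, set 3) → L1-HIT  vc=[16, 4]
15: 0x27 (blk 4, set 0) → VC-HIT  vc=[16, 24]
16: 0x43 (blk 8, set 0) → MISS  vc=[16, 24, 4]
17: 0x21 (blk 4, set 0) → VC-HIT  vc=[16, 24, 8]

MISSES = 5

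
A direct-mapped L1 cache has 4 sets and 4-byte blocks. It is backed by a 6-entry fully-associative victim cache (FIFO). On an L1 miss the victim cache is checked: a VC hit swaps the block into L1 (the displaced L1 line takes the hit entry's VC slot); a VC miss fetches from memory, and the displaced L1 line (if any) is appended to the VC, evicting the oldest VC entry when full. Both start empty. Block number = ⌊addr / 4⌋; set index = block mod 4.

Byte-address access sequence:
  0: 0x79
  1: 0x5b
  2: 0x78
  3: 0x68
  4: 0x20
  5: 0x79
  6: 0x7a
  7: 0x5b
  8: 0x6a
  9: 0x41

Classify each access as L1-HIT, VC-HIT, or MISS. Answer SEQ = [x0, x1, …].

SEQ = [MISS, MISS, VC-HIT, MISS, MISS, VC-HIT, L1-HIT, VC-HIT, VC-HIT, MISS]

  [0] addr=0x79 blk=30 s=2: MISS | VC []
  [1] addr=0x5b blk=22 s=2: MISS | VC [30]
  [2] addr=0x78 blk=30 s=2: VC-HIT | VC [22]
  [3] addr=0x68 blk=26 s=2: MISS | VC [22, 30]
  [4] addr=0x20 blk=8 s=0: MISS | VC [22, 30]
  [5] addr=0x79 blk=30 s=2: VC-HIT | VC [22, 26]
  [6] addr=0x7a blk=30 s=2: L1-HIT | VC [22, 26]
  [7] addr=0x5b blk=22 s=2: VC-HIT | VC [30, 26]
  [8] addr=0x6a blk=26 s=2: VC-HIT | VC [30, 22]
  [9] addr=0x41 blk=16 s=0: MISS | VC [30, 22, 8]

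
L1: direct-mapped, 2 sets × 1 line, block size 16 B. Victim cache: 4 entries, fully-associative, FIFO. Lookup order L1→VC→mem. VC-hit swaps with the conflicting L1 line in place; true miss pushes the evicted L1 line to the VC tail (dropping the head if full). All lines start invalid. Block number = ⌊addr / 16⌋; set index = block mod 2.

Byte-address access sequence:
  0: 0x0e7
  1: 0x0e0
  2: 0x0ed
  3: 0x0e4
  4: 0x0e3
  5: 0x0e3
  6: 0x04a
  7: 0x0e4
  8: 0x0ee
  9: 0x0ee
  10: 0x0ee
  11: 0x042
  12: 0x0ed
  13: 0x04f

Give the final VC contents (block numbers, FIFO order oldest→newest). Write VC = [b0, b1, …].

VC = [14]

0: 0xe7 (blk 14, set 0) → MISS  vc=[]
1: 0xe0 (blk 14, set 0) → L1-HIT  vc=[]
2: 0xed (blk 14, set 0) → L1-HIT  vc=[]
3: 0xe4 (blk 14, set 0) → L1-HIT  vc=[]
4: 0xe3 (blk 14, set 0) → L1-HIT  vc=[]
5: 0xe3 (blk 14, set 0) → L1-HIT  vc=[]
6: 0x4a (blk 4, set 0) → MISS  vc=[14]
7: 0xe4 (blk 14, set 0) → VC-HIT  vc=[4]
8: 0xee (blk 14, set 0) → L1-HIT  vc=[4]
9: 0xee (blk 14, set 0) → L1-HIT  vc=[4]
10: 0xee (blk 14, set 0) → L1-HIT  vc=[4]
11: 0x42 (blk 4, set 0) → VC-HIT  vc=[14]
12: 0xed (blk 14, set 0) → VC-HIT  vc=[4]
13: 0x4f (blk 4, set 0) → VC-HIT  vc=[14]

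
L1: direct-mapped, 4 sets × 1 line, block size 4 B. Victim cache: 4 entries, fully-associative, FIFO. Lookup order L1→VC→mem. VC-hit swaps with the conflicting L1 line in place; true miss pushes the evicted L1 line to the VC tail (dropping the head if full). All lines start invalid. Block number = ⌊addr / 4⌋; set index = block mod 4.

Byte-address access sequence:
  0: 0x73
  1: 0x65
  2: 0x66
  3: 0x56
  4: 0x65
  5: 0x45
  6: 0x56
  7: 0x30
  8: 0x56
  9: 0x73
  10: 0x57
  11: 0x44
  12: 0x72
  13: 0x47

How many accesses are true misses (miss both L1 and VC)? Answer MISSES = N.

#0 0x73→b28/s0 MISS; vc=[]
#1 0x65→b25/s1 MISS; vc=[]
#2 0x66→b25/s1 L1-HIT; vc=[]
#3 0x56→b21/s1 MISS; vc=[25]
#4 0x65→b25/s1 VC-HIT; vc=[21]
#5 0x45→b17/s1 MISS; vc=[21,25]
#6 0x56→b21/s1 VC-HIT; vc=[17,25]
#7 0x30→b12/s0 MISS; vc=[17,25,28]
#8 0x56→b21/s1 L1-HIT; vc=[17,25,28]
#9 0x73→b28/s0 VC-HIT; vc=[17,25,12]
#10 0x57→b21/s1 L1-HIT; vc=[17,25,12]
#11 0x44→b17/s1 VC-HIT; vc=[21,25,12]
#12 0x72→b28/s0 L1-HIT; vc=[21,25,12]
#13 0x47→b17/s1 L1-HIT; vc=[21,25,12]

MISSES = 5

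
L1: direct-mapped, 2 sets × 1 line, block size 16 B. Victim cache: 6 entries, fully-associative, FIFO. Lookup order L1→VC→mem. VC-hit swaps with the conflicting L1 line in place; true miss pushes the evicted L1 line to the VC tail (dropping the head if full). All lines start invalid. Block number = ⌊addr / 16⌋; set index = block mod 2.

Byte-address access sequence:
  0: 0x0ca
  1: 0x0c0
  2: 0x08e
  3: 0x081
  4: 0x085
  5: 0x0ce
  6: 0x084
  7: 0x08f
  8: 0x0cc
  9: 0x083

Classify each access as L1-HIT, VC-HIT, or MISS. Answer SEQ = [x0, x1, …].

0: 0xca (blk 12, set 0) → MISS  vc=[]
1: 0xc0 (blk 12, set 0) → L1-HIT  vc=[]
2: 0x8e (blk 8, set 0) → MISS  vc=[12]
3: 0x81 (blk 8, set 0) → L1-HIT  vc=[12]
4: 0x85 (blk 8, set 0) → L1-HIT  vc=[12]
5: 0xce (blk 12, set 0) → VC-HIT  vc=[8]
6: 0x84 (blk 8, set 0) → VC-HIT  vc=[12]
7: 0x8f (blk 8, set 0) → L1-HIT  vc=[12]
8: 0xcc (blk 12, set 0) → VC-HIT  vc=[8]
9: 0x83 (blk 8, set 0) → VC-HIT  vc=[12]

SEQ = [MISS, L1-HIT, MISS, L1-HIT, L1-HIT, VC-HIT, VC-HIT, L1-HIT, VC-HIT, VC-HIT]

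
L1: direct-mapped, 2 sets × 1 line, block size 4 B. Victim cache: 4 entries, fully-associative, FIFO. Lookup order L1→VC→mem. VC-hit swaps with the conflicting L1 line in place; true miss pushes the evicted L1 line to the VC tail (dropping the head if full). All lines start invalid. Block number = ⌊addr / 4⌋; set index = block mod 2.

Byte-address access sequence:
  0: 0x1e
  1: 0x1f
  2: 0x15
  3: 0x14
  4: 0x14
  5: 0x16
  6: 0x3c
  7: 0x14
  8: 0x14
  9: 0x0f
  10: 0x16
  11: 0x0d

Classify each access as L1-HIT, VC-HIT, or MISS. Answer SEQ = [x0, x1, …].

#0 0x1e→b7/s1 MISS; vc=[]
#1 0x1f→b7/s1 L1-HIT; vc=[]
#2 0x15→b5/s1 MISS; vc=[7]
#3 0x14→b5/s1 L1-HIT; vc=[7]
#4 0x14→b5/s1 L1-HIT; vc=[7]
#5 0x16→b5/s1 L1-HIT; vc=[7]
#6 0x3c→b15/s1 MISS; vc=[7,5]
#7 0x14→b5/s1 VC-HIT; vc=[7,15]
#8 0x14→b5/s1 L1-HIT; vc=[7,15]
#9 0xf→b3/s1 MISS; vc=[7,15,5]
#10 0x16→b5/s1 VC-HIT; vc=[7,15,3]
#11 0xd→b3/s1 VC-HIT; vc=[7,15,5]

SEQ = [MISS, L1-HIT, MISS, L1-HIT, L1-HIT, L1-HIT, MISS, VC-HIT, L1-HIT, MISS, VC-HIT, VC-HIT]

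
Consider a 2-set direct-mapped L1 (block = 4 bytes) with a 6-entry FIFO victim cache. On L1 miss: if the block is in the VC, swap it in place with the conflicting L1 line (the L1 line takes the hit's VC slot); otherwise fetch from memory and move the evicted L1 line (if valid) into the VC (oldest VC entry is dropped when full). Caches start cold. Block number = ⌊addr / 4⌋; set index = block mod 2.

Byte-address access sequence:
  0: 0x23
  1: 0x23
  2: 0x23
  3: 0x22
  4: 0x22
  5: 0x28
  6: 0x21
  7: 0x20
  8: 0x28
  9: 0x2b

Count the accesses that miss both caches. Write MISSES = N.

MISSES = 2

#0 0x23→b8/s0 MISS; vc=[]
#1 0x23→b8/s0 L1-HIT; vc=[]
#2 0x23→b8/s0 L1-HIT; vc=[]
#3 0x22→b8/s0 L1-HIT; vc=[]
#4 0x22→b8/s0 L1-HIT; vc=[]
#5 0x28→b10/s0 MISS; vc=[8]
#6 0x21→b8/s0 VC-HIT; vc=[10]
#7 0x20→b8/s0 L1-HIT; vc=[10]
#8 0x28→b10/s0 VC-HIT; vc=[8]
#9 0x2b→b10/s0 L1-HIT; vc=[8]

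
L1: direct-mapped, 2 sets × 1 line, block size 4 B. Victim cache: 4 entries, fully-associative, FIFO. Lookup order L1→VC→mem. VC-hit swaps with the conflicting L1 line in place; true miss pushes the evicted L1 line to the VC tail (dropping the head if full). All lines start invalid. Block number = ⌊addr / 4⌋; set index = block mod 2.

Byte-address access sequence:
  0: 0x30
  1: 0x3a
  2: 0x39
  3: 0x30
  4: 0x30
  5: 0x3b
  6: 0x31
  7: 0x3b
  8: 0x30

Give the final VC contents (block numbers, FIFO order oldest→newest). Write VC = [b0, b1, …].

#0 0x30→b12/s0 MISS; vc=[]
#1 0x3a→b14/s0 MISS; vc=[12]
#2 0x39→b14/s0 L1-HIT; vc=[12]
#3 0x30→b12/s0 VC-HIT; vc=[14]
#4 0x30→b12/s0 L1-HIT; vc=[14]
#5 0x3b→b14/s0 VC-HIT; vc=[12]
#6 0x31→b12/s0 VC-HIT; vc=[14]
#7 0x3b→b14/s0 VC-HIT; vc=[12]
#8 0x30→b12/s0 VC-HIT; vc=[14]

VC = [14]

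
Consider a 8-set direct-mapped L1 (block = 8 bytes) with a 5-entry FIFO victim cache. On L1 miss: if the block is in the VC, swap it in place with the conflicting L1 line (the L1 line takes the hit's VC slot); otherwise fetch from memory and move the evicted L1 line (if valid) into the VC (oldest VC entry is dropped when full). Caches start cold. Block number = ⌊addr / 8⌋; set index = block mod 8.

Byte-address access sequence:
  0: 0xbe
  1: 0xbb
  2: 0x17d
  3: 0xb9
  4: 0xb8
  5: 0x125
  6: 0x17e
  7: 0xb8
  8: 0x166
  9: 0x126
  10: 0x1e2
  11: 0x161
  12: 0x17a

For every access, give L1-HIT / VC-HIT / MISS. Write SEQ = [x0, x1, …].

  [0] addr=0xbe blk=23 s=7: MISS | VC []
  [1] addr=0xbb blk=23 s=7: L1-HIT | VC []
  [2] addr=0x17d blk=47 s=7: MISS | VC [23]
  [3] addr=0xb9 blk=23 s=7: VC-HIT | VC [47]
  [4] addr=0xb8 blk=23 s=7: L1-HIT | VC [47]
  [5] addr=0x125 blk=36 s=4: MISS | VC [47]
  [6] addr=0x17e blk=47 s=7: VC-HIT | VC [23]
  [7] addr=0xb8 blk=23 s=7: VC-HIT | VC [47]
  [8] addr=0x166 blk=44 s=4: MISS | VC [47, 36]
  [9] addr=0x126 blk=36 s=4: VC-HIT | VC [47, 44]
  [10] addr=0x1e2 blk=60 s=4: MISS | VC [47, 44, 36]
  [11] addr=0x161 blk=44 s=4: VC-HIT | VC [47, 60, 36]
  [12] addr=0x17a blk=47 s=7: VC-HIT | VC [23, 60, 36]

SEQ = [MISS, L1-HIT, MISS, VC-HIT, L1-HIT, MISS, VC-HIT, VC-HIT, MISS, VC-HIT, MISS, VC-HIT, VC-HIT]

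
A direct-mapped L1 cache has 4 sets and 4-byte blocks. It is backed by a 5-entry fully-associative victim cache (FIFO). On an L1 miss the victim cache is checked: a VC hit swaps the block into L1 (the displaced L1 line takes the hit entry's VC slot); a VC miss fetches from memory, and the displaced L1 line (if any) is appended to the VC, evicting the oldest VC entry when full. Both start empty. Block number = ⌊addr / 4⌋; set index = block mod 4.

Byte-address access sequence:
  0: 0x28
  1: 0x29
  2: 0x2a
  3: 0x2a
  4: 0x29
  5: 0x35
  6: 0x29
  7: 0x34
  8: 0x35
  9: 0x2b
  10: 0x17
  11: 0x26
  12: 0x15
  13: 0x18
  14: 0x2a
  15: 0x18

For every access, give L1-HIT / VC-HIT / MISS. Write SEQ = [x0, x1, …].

#0 0x28→b10/s2 MISS; vc=[]
#1 0x29→b10/s2 L1-HIT; vc=[]
#2 0x2a→b10/s2 L1-HIT; vc=[]
#3 0x2a→b10/s2 L1-HIT; vc=[]
#4 0x29→b10/s2 L1-HIT; vc=[]
#5 0x35→b13/s1 MISS; vc=[]
#6 0x29→b10/s2 L1-HIT; vc=[]
#7 0x34→b13/s1 L1-HIT; vc=[]
#8 0x35→b13/s1 L1-HIT; vc=[]
#9 0x2b→b10/s2 L1-HIT; vc=[]
#10 0x17→b5/s1 MISS; vc=[13]
#11 0x26→b9/s1 MISS; vc=[13,5]
#12 0x15→b5/s1 VC-HIT; vc=[13,9]
#13 0x18→b6/s2 MISS; vc=[13,9,10]
#14 0x2a→b10/s2 VC-HIT; vc=[13,9,6]
#15 0x18→b6/s2 VC-HIT; vc=[13,9,10]

SEQ = [MISS, L1-HIT, L1-HIT, L1-HIT, L1-HIT, MISS, L1-HIT, L1-HIT, L1-HIT, L1-HIT, MISS, MISS, VC-HIT, MISS, VC-HIT, VC-HIT]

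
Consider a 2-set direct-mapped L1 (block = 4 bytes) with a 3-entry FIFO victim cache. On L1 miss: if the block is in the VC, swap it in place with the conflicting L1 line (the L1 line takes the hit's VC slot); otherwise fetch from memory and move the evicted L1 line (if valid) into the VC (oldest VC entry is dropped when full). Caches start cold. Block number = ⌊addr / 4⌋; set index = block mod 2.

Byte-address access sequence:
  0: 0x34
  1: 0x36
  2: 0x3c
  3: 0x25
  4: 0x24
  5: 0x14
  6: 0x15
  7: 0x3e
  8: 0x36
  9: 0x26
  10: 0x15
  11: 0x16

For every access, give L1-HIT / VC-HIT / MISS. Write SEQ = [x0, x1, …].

SEQ = [MISS, L1-HIT, MISS, MISS, L1-HIT, MISS, L1-HIT, VC-HIT, VC-HIT, VC-HIT, VC-HIT, L1-HIT]

#0 0x34→b13/s1 MISS; vc=[]
#1 0x36→b13/s1 L1-HIT; vc=[]
#2 0x3c→b15/s1 MISS; vc=[13]
#3 0x25→b9/s1 MISS; vc=[13,15]
#4 0x24→b9/s1 L1-HIT; vc=[13,15]
#5 0x14→b5/s1 MISS; vc=[13,15,9]
#6 0x15→b5/s1 L1-HIT; vc=[13,15,9]
#7 0x3e→b15/s1 VC-HIT; vc=[13,5,9]
#8 0x36→b13/s1 VC-HIT; vc=[15,5,9]
#9 0x26→b9/s1 VC-HIT; vc=[15,5,13]
#10 0x15→b5/s1 VC-HIT; vc=[15,9,13]
#11 0x16→b5/s1 L1-HIT; vc=[15,9,13]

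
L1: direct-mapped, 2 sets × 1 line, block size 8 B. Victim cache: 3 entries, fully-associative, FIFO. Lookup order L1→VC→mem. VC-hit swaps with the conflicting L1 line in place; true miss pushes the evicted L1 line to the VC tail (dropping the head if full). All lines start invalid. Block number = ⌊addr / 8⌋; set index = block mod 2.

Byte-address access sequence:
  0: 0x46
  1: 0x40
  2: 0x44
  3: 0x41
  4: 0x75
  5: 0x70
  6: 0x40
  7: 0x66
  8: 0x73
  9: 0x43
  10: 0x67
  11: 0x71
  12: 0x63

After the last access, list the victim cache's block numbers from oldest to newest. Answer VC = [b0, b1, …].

VC = [8, 14]

  [0] addr=0x46 blk=8 s=0: MISS | VC []
  [1] addr=0x40 blk=8 s=0: L1-HIT | VC []
  [2] addr=0x44 blk=8 s=0: L1-HIT | VC []
  [3] addr=0x41 blk=8 s=0: L1-HIT | VC []
  [4] addr=0x75 blk=14 s=0: MISS | VC [8]
  [5] addr=0x70 blk=14 s=0: L1-HIT | VC [8]
  [6] addr=0x40 blk=8 s=0: VC-HIT | VC [14]
  [7] addr=0x66 blk=12 s=0: MISS | VC [14, 8]
  [8] addr=0x73 blk=14 s=0: VC-HIT | VC [12, 8]
  [9] addr=0x43 blk=8 s=0: VC-HIT | VC [12, 14]
  [10] addr=0x67 blk=12 s=0: VC-HIT | VC [8, 14]
  [11] addr=0x71 blk=14 s=0: VC-HIT | VC [8, 12]
  [12] addr=0x63 blk=12 s=0: VC-HIT | VC [8, 14]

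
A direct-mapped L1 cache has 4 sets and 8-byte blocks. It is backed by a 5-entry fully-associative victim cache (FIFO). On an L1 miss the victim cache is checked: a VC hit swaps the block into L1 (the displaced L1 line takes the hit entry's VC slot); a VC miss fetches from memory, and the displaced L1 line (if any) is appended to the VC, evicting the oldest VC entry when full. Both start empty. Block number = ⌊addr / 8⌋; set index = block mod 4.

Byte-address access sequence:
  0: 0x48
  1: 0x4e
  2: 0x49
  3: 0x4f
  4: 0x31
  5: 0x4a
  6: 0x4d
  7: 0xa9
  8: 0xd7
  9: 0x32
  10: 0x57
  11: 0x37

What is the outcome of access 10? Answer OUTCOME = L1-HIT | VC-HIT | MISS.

OUTCOME = MISS

  [0] addr=0x48 blk=9 s=1: MISS | VC []
  [1] addr=0x4e blk=9 s=1: L1-HIT | VC []
  [2] addr=0x49 blk=9 s=1: L1-HIT | VC []
  [3] addr=0x4f blk=9 s=1: L1-HIT | VC []
  [4] addr=0x31 blk=6 s=2: MISS | VC []
  [5] addr=0x4a blk=9 s=1: L1-HIT | VC []
  [6] addr=0x4d blk=9 s=1: L1-HIT | VC []
  [7] addr=0xa9 blk=21 s=1: MISS | VC [9]
  [8] addr=0xd7 blk=26 s=2: MISS | VC [9, 6]
  [9] addr=0x32 blk=6 s=2: VC-HIT | VC [9, 26]
  [10] addr=0x57 blk=10 s=2: MISS | VC [9, 26, 6]
  [11] addr=0x37 blk=6 s=2: VC-HIT | VC [9, 26, 10]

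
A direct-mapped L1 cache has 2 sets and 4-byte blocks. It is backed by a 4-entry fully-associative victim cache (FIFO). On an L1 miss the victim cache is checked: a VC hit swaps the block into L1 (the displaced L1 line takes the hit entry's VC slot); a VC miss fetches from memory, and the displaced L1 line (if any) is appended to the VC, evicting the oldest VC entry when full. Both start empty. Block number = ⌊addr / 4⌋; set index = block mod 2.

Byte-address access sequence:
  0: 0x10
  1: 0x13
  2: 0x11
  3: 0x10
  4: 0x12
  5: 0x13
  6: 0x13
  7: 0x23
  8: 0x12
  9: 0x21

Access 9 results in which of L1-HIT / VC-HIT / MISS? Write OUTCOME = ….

#0 0x10→b4/s0 MISS; vc=[]
#1 0x13→b4/s0 L1-HIT; vc=[]
#2 0x11→b4/s0 L1-HIT; vc=[]
#3 0x10→b4/s0 L1-HIT; vc=[]
#4 0x12→b4/s0 L1-HIT; vc=[]
#5 0x13→b4/s0 L1-HIT; vc=[]
#6 0x13→b4/s0 L1-HIT; vc=[]
#7 0x23→b8/s0 MISS; vc=[4]
#8 0x12→b4/s0 VC-HIT; vc=[8]
#9 0x21→b8/s0 VC-HIT; vc=[4]

OUTCOME = VC-HIT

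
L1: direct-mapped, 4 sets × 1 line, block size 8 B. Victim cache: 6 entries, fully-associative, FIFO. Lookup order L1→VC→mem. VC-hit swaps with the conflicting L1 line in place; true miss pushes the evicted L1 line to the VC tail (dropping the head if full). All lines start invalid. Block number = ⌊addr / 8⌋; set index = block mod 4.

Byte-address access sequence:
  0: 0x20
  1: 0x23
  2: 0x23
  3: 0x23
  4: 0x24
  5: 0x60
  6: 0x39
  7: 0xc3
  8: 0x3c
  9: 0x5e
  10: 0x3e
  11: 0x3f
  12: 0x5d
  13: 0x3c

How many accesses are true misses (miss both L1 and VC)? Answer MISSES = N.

  [0] addr=0x20 blk=4 s=0: MISS | VC []
  [1] addr=0x23 blk=4 s=0: L1-HIT | VC []
  [2] addr=0x23 blk=4 s=0: L1-HIT | VC []
  [3] addr=0x23 blk=4 s=0: L1-HIT | VC []
  [4] addr=0x24 blk=4 s=0: L1-HIT | VC []
  [5] addr=0x60 blk=12 s=0: MISS | VC [4]
  [6] addr=0x39 blk=7 s=3: MISS | VC [4]
  [7] addr=0xc3 blk=24 s=0: MISS | VC [4, 12]
  [8] addr=0x3c blk=7 s=3: L1-HIT | VC [4, 12]
  [9] addr=0x5e blk=11 s=3: MISS | VC [4, 12, 7]
  [10] addr=0x3e blk=7 s=3: VC-HIT | VC [4, 12, 11]
  [11] addr=0x3f blk=7 s=3: L1-HIT | VC [4, 12, 11]
  [12] addr=0x5d blk=11 s=3: VC-HIT | VC [4, 12, 7]
  [13] addr=0x3c blk=7 s=3: VC-HIT | VC [4, 12, 11]

MISSES = 5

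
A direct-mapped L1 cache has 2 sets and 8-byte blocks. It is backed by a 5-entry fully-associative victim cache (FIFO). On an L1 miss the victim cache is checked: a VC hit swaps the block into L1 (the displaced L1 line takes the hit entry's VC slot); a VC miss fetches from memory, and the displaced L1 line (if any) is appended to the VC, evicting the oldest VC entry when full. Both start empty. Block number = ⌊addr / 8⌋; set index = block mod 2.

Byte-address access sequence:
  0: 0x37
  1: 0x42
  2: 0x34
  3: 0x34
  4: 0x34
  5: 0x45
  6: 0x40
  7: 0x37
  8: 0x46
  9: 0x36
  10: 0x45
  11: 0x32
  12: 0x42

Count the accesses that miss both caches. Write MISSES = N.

MISSES = 2

#0 0x37→b6/s0 MISS; vc=[]
#1 0x42→b8/s0 MISS; vc=[6]
#2 0x34→b6/s0 VC-HIT; vc=[8]
#3 0x34→b6/s0 L1-HIT; vc=[8]
#4 0x34→b6/s0 L1-HIT; vc=[8]
#5 0x45→b8/s0 VC-HIT; vc=[6]
#6 0x40→b8/s0 L1-HIT; vc=[6]
#7 0x37→b6/s0 VC-HIT; vc=[8]
#8 0x46→b8/s0 VC-HIT; vc=[6]
#9 0x36→b6/s0 VC-HIT; vc=[8]
#10 0x45→b8/s0 VC-HIT; vc=[6]
#11 0x32→b6/s0 VC-HIT; vc=[8]
#12 0x42→b8/s0 VC-HIT; vc=[6]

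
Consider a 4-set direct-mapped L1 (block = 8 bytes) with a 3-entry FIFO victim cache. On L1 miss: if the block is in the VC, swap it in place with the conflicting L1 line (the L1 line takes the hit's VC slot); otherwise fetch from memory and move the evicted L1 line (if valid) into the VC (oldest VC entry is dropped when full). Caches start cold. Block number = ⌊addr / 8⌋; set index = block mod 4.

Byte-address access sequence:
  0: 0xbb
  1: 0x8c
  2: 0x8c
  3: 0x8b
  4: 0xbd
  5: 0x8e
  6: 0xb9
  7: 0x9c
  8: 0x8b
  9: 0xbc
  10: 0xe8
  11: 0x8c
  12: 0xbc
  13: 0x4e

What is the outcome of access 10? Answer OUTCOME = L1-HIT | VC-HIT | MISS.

0: 0xbb (blk 23, set 3) → MISS  vc=[]
1: 0x8c (blk 17, set 1) → MISS  vc=[]
2: 0x8c (blk 17, set 1) → L1-HIT  vc=[]
3: 0x8b (blk 17, set 1) → L1-HIT  vc=[]
4: 0xbd (blk 23, set 3) → L1-HIT  vc=[]
5: 0x8e (blk 17, set 1) → L1-HIT  vc=[]
6: 0xb9 (blk 23, set 3) → L1-HIT  vc=[]
7: 0x9c (blk 19, set 3) → MISS  vc=[23]
8: 0x8b (blk 17, set 1) → L1-HIT  vc=[23]
9: 0xbc (blk 23, set 3) → VC-HIT  vc=[19]
10: 0xe8 (blk 29, set 1) → MISS  vc=[19, 17]
11: 0x8c (blk 17, set 1) → VC-HIT  vc=[19, 29]
12: 0xbc (blk 23, set 3) → L1-HIT  vc=[19, 29]
13: 0x4e (blk 9, set 1) → MISS  vc=[19, 29, 17]

OUTCOME = MISS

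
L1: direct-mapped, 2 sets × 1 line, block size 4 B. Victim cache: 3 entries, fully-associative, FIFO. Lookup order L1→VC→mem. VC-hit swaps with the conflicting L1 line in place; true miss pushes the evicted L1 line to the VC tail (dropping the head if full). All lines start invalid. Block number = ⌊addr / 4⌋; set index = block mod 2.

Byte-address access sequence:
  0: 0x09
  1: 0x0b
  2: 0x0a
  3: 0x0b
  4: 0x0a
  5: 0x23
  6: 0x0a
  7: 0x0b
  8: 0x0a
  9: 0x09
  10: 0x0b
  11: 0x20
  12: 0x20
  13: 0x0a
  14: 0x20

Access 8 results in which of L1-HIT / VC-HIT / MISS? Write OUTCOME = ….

OUTCOME = L1-HIT

#0 0x9→b2/s0 MISS; vc=[]
#1 0xb→b2/s0 L1-HIT; vc=[]
#2 0xa→b2/s0 L1-HIT; vc=[]
#3 0xb→b2/s0 L1-HIT; vc=[]
#4 0xa→b2/s0 L1-HIT; vc=[]
#5 0x23→b8/s0 MISS; vc=[2]
#6 0xa→b2/s0 VC-HIT; vc=[8]
#7 0xb→b2/s0 L1-HIT; vc=[8]
#8 0xa→b2/s0 L1-HIT; vc=[8]
#9 0x9→b2/s0 L1-HIT; vc=[8]
#10 0xb→b2/s0 L1-HIT; vc=[8]
#11 0x20→b8/s0 VC-HIT; vc=[2]
#12 0x20→b8/s0 L1-HIT; vc=[2]
#13 0xa→b2/s0 VC-HIT; vc=[8]
#14 0x20→b8/s0 VC-HIT; vc=[2]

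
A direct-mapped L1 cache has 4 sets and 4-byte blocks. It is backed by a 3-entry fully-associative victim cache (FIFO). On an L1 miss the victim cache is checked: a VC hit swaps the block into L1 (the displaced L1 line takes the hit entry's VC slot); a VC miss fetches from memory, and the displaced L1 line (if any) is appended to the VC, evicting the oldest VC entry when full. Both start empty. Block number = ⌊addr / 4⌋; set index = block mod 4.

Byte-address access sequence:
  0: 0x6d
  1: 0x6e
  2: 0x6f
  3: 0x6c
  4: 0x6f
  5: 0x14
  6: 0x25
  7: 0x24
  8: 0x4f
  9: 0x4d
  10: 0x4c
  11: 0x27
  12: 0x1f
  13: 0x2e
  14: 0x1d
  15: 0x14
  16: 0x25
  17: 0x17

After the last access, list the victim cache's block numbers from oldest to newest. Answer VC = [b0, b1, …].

  [0] addr=0x6d blk=27 s=3: MISS | VC []
  [1] addr=0x6e blk=27 s=3: L1-HIT | VC []
  [2] addr=0x6f blk=27 s=3: L1-HIT | VC []
  [3] addr=0x6c blk=27 s=3: L1-HIT | VC []
  [4] addr=0x6f blk=27 s=3: L1-HIT | VC []
  [5] addr=0x14 blk=5 s=1: MISS | VC []
  [6] addr=0x25 blk=9 s=1: MISS | VC [5]
  [7] addr=0x24 blk=9 s=1: L1-HIT | VC [5]
  [8] addr=0x4f blk=19 s=3: MISS | VC [5, 27]
  [9] addr=0x4d blk=19 s=3: L1-HIT | VC [5, 27]
  [10] addr=0x4c blk=19 s=3: L1-HIT | VC [5, 27]
  [11] addr=0x27 blk=9 s=1: L1-HIT | VC [5, 27]
  [12] addr=0x1f blk=7 s=3: MISS | VC [5, 27, 19]
  [13] addr=0x2e blk=11 s=3: MISS | VC [27, 19, 7]
  [14] addr=0x1d blk=7 s=3: VC-HIT | VC [27, 19, 11]
  [15] addr=0x14 blk=5 s=1: MISS | VC [19, 11, 9]
  [16] addr=0x25 blk=9 s=1: VC-HIT | VC [19, 11, 5]
  [17] addr=0x17 blk=5 s=1: VC-HIT | VC [19, 11, 9]

VC = [19, 11, 9]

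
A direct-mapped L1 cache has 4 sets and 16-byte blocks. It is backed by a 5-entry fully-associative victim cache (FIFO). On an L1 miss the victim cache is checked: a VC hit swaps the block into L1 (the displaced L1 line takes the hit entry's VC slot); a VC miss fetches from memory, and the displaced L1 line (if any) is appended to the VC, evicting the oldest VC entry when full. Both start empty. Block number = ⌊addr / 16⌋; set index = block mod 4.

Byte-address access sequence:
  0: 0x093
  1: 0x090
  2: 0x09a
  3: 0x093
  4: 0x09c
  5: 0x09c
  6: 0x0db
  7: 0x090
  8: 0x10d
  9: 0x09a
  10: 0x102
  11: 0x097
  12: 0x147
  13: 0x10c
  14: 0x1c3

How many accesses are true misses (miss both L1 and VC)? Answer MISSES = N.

MISSES = 5

#0 0x93→b9/s1 MISS; vc=[]
#1 0x90→b9/s1 L1-HIT; vc=[]
#2 0x9a→b9/s1 L1-HIT; vc=[]
#3 0x93→b9/s1 L1-HIT; vc=[]
#4 0x9c→b9/s1 L1-HIT; vc=[]
#5 0x9c→b9/s1 L1-HIT; vc=[]
#6 0xdb→b13/s1 MISS; vc=[9]
#7 0x90→b9/s1 VC-HIT; vc=[13]
#8 0x10d→b16/s0 MISS; vc=[13]
#9 0x9a→b9/s1 L1-HIT; vc=[13]
#10 0x102→b16/s0 L1-HIT; vc=[13]
#11 0x97→b9/s1 L1-HIT; vc=[13]
#12 0x147→b20/s0 MISS; vc=[13,16]
#13 0x10c→b16/s0 VC-HIT; vc=[13,20]
#14 0x1c3→b28/s0 MISS; vc=[13,20,16]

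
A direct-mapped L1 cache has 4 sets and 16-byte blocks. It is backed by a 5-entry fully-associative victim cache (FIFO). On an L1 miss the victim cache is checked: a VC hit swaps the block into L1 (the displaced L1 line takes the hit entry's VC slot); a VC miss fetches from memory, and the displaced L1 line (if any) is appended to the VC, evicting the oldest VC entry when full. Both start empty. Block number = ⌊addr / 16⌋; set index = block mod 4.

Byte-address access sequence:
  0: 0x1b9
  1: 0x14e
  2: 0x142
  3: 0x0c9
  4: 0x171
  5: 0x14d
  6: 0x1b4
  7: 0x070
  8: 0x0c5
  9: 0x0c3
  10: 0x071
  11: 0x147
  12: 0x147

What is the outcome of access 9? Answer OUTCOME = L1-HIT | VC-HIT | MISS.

OUTCOME = L1-HIT

  [0] addr=0x1b9 blk=27 s=3: MISS | VC []
  [1] addr=0x14e blk=20 s=0: MISS | VC []
  [2] addr=0x142 blk=20 s=0: L1-HIT | VC []
  [3] addr=0xc9 blk=12 s=0: MISS | VC [20]
  [4] addr=0x171 blk=23 s=3: MISS | VC [20, 27]
  [5] addr=0x14d blk=20 s=0: VC-HIT | VC [12, 27]
  [6] addr=0x1b4 blk=27 s=3: VC-HIT | VC [12, 23]
  [7] addr=0x70 blk=7 s=3: MISS | VC [12, 23, 27]
  [8] addr=0xc5 blk=12 s=0: VC-HIT | VC [20, 23, 27]
  [9] addr=0xc3 blk=12 s=0: L1-HIT | VC [20, 23, 27]
  [10] addr=0x71 blk=7 s=3: L1-HIT | VC [20, 23, 27]
  [11] addr=0x147 blk=20 s=0: VC-HIT | VC [12, 23, 27]
  [12] addr=0x147 blk=20 s=0: L1-HIT | VC [12, 23, 27]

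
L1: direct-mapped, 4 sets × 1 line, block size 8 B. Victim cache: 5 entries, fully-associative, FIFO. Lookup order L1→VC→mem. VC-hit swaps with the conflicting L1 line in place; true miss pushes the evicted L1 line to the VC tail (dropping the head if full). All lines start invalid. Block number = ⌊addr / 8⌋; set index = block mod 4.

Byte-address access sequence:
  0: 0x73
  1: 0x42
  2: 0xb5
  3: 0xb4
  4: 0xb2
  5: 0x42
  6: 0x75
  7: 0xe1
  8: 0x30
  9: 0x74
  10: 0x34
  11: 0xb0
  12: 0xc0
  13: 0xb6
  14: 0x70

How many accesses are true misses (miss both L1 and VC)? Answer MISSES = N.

  [0] addr=0x73 blk=14 s=2: MISS | VC []
  [1] addr=0x42 blk=8 s=0: MISS | VC []
  [2] addr=0xb5 blk=22 s=2: MISS | VC [14]
  [3] addr=0xb4 blk=22 s=2: L1-HIT | VC [14]
  [4] addr=0xb2 blk=22 s=2: L1-HIT | VC [14]
  [5] addr=0x42 blk=8 s=0: L1-HIT | VC [14]
  [6] addr=0x75 blk=14 s=2: VC-HIT | VC [22]
  [7] addr=0xe1 blk=28 s=0: MISS | VC [22, 8]
  [8] addr=0x30 blk=6 s=2: MISS | VC [22, 8, 14]
  [9] addr=0x74 blk=14 s=2: VC-HIT | VC [22, 8, 6]
  [10] addr=0x34 blk=6 s=2: VC-HIT | VC [22, 8, 14]
  [11] addr=0xb0 blk=22 s=2: VC-HIT | VC [6, 8, 14]
  [12] addr=0xc0 blk=24 s=0: MISS | VC [6, 8, 14, 28]
  [13] addr=0xb6 blk=22 s=2: L1-HIT | VC [6, 8, 14, 28]
  [14] addr=0x70 blk=14 s=2: VC-HIT | VC [6, 8, 22, 28]

MISSES = 6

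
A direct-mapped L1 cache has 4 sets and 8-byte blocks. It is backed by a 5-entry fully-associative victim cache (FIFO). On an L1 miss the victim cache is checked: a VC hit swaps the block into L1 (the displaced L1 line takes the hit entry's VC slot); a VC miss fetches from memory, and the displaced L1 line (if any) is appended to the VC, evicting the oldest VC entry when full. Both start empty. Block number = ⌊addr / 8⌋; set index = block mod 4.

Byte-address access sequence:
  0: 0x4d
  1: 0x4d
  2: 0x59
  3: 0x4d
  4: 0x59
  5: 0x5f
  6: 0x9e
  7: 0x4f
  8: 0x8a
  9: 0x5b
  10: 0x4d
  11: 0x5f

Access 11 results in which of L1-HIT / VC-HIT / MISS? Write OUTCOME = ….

OUTCOME = L1-HIT

  [0] addr=0x4d blk=9 s=1: MISS | VC []
  [1] addr=0x4d blk=9 s=1: L1-HIT | VC []
  [2] addr=0x59 blk=11 s=3: MISS | VC []
  [3] addr=0x4d blk=9 s=1: L1-HIT | VC []
  [4] addr=0x59 blk=11 s=3: L1-HIT | VC []
  [5] addr=0x5f blk=11 s=3: L1-HIT | VC []
  [6] addr=0x9e blk=19 s=3: MISS | VC [11]
  [7] addr=0x4f blk=9 s=1: L1-HIT | VC [11]
  [8] addr=0x8a blk=17 s=1: MISS | VC [11, 9]
  [9] addr=0x5b blk=11 s=3: VC-HIT | VC [19, 9]
  [10] addr=0x4d blk=9 s=1: VC-HIT | VC [19, 17]
  [11] addr=0x5f blk=11 s=3: L1-HIT | VC [19, 17]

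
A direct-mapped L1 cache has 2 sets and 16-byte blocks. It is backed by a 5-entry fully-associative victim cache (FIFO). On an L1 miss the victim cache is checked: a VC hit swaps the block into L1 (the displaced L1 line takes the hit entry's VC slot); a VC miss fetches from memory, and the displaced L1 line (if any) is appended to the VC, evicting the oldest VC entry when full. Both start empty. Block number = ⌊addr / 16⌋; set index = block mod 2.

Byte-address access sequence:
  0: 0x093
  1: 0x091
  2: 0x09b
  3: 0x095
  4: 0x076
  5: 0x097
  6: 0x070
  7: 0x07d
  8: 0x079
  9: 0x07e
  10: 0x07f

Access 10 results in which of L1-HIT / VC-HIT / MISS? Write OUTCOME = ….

0: 0x93 (blk 9, set 1) → MISS  vc=[]
1: 0x91 (blk 9, set 1) → L1-HIT  vc=[]
2: 0x9b (blk 9, set 1) → L1-HIT  vc=[]
3: 0x95 (blk 9, set 1) → L1-HIT  vc=[]
4: 0x76 (blk 7, set 1) → MISS  vc=[9]
5: 0x97 (blk 9, set 1) → VC-HIT  vc=[7]
6: 0x70 (blk 7, set 1) → VC-HIT  vc=[9]
7: 0x7d (blk 7, set 1) → L1-HIT  vc=[9]
8: 0x79 (blk 7, set 1) → L1-HIT  vc=[9]
9: 0x7e (blk 7, set 1) → L1-HIT  vc=[9]
10: 0x7f (blk 7, set 1) → L1-HIT  vc=[9]

OUTCOME = L1-HIT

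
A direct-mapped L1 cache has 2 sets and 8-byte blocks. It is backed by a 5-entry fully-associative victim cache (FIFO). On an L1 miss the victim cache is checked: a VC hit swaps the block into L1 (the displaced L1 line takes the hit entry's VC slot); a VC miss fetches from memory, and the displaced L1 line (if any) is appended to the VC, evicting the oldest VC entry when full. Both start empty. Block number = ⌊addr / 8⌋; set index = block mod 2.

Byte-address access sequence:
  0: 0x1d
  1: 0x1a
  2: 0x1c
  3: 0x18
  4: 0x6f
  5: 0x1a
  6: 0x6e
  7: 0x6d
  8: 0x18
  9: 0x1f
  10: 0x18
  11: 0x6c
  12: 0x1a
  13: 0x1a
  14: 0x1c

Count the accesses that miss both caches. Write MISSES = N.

MISSES = 2

0: 0x1d (blk 3, set 1) → MISS  vc=[]
1: 0x1a (blk 3, set 1) → L1-HIT  vc=[]
2: 0x1c (blk 3, set 1) → L1-HIT  vc=[]
3: 0x18 (blk 3, set 1) → L1-HIT  vc=[]
4: 0x6f (blk 13, set 1) → MISS  vc=[3]
5: 0x1a (blk 3, set 1) → VC-HIT  vc=[13]
6: 0x6e (blk 13, set 1) → VC-HIT  vc=[3]
7: 0x6d (blk 13, set 1) → L1-HIT  vc=[3]
8: 0x18 (blk 3, set 1) → VC-HIT  vc=[13]
9: 0x1f (blk 3, set 1) → L1-HIT  vc=[13]
10: 0x18 (blk 3, set 1) → L1-HIT  vc=[13]
11: 0x6c (blk 13, set 1) → VC-HIT  vc=[3]
12: 0x1a (blk 3, set 1) → VC-HIT  vc=[13]
13: 0x1a (blk 3, set 1) → L1-HIT  vc=[13]
14: 0x1c (blk 3, set 1) → L1-HIT  vc=[13]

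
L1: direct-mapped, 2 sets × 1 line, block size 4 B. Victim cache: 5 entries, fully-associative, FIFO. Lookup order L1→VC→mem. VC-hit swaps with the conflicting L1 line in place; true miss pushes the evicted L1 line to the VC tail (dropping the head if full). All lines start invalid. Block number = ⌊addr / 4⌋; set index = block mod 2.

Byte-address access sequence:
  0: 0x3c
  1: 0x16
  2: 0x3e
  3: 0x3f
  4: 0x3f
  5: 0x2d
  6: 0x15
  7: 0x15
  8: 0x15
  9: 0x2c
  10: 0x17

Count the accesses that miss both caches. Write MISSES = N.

#0 0x3c→b15/s1 MISS; vc=[]
#1 0x16→b5/s1 MISS; vc=[15]
#2 0x3e→b15/s1 VC-HIT; vc=[5]
#3 0x3f→b15/s1 L1-HIT; vc=[5]
#4 0x3f→b15/s1 L1-HIT; vc=[5]
#5 0x2d→b11/s1 MISS; vc=[5,15]
#6 0x15→b5/s1 VC-HIT; vc=[11,15]
#7 0x15→b5/s1 L1-HIT; vc=[11,15]
#8 0x15→b5/s1 L1-HIT; vc=[11,15]
#9 0x2c→b11/s1 VC-HIT; vc=[5,15]
#10 0x17→b5/s1 VC-HIT; vc=[11,15]

MISSES = 3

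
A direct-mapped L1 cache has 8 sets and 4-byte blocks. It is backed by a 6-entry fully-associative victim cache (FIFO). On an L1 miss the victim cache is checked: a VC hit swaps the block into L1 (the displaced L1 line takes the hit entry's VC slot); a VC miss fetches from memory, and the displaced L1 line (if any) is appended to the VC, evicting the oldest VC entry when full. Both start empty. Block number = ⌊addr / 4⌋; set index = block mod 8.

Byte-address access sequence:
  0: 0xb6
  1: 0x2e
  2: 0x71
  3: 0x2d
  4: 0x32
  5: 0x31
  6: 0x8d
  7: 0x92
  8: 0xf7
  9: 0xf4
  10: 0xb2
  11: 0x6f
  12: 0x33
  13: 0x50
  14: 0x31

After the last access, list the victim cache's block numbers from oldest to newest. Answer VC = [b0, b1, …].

0: 0xb6 (blk 45, set 5) → MISS  vc=[]
1: 0x2e (blk 11, set 3) → MISS  vc=[]
2: 0x71 (blk 28, set 4) → MISS  vc=[]
3: 0x2d (blk 11, set 3) → L1-HIT  vc=[]
4: 0x32 (blk 12, set 4) → MISS  vc=[28]
5: 0x31 (blk 12, set 4) → L1-HIT  vc=[28]
6: 0x8d (blk 35, set 3) → MISS  vc=[28, 11]
7: 0x92 (blk 36, set 4) → MISS  vc=[28, 11, 12]
8: 0xf7 (blk 61, set 5) → MISS  vc=[28, 11, 12, 45]
9: 0xf4 (blk 61, set 5) → L1-HIT  vc=[28, 11, 12, 45]
10: 0xb2 (blk 44, set 4) → MISS  vc=[28, 11, 12, 45, 36]
11: 0x6f (blk 27, set 3) → MISS  vc=[28, 11, 12, 45, 36, 35]
12: 0x33 (blk 12, set 4) → VC-HIT  vc=[28, 11, 44, 45, 36, 35]
13: 0x50 (blk 20, set 4) → MISS  vc=[11, 44, 45, 36, 35, 12]
14: 0x31 (blk 12, set 4) → VC-HIT  vc=[11, 44, 45, 36, 35, 20]

VC = [11, 44, 45, 36, 35, 20]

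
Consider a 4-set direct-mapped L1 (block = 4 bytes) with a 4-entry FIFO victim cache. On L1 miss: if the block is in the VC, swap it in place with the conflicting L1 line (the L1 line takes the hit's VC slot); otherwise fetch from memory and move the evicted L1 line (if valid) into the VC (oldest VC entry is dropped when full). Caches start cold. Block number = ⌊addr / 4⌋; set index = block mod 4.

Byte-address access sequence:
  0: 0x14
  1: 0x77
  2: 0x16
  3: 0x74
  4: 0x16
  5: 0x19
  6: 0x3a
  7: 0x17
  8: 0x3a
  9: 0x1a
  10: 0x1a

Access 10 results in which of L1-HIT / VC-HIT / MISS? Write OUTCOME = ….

  [0] addr=0x14 blk=5 s=1: MISS | VC []
  [1] addr=0x77 blk=29 s=1: MISS | VC [5]
  [2] addr=0x16 blk=5 s=1: VC-HIT | VC [29]
  [3] addr=0x74 blk=29 s=1: VC-HIT | VC [5]
  [4] addr=0x16 blk=5 s=1: VC-HIT | VC [29]
  [5] addr=0x19 blk=6 s=2: MISS | VC [29]
  [6] addr=0x3a blk=14 s=2: MISS | VC [29, 6]
  [7] addr=0x17 blk=5 s=1: L1-HIT | VC [29, 6]
  [8] addr=0x3a blk=14 s=2: L1-HIT | VC [29, 6]
  [9] addr=0x1a blk=6 s=2: VC-HIT | VC [29, 14]
  [10] addr=0x1a blk=6 s=2: L1-HIT | VC [29, 14]

OUTCOME = L1-HIT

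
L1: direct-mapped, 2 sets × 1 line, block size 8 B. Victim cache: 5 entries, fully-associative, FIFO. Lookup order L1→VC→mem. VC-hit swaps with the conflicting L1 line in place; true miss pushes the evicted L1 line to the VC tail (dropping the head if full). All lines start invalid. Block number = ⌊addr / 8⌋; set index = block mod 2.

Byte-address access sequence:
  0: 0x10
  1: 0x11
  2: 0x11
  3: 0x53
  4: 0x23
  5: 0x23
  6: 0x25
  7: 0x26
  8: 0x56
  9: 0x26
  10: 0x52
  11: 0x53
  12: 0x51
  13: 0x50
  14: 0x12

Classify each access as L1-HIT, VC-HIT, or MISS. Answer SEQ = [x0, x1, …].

  [0] addr=0x10 blk=2 s=0: MISS | VC []
  [1] addr=0x11 blk=2 s=0: L1-HIT | VC []
  [2] addr=0x11 blk=2 s=0: L1-HIT | VC []
  [3] addr=0x53 blk=10 s=0: MISS | VC [2]
  [4] addr=0x23 blk=4 s=0: MISS | VC [2, 10]
  [5] addr=0x23 blk=4 s=0: L1-HIT | VC [2, 10]
  [6] addr=0x25 blk=4 s=0: L1-HIT | VC [2, 10]
  [7] addr=0x26 blk=4 s=0: L1-HIT | VC [2, 10]
  [8] addr=0x56 blk=10 s=0: VC-HIT | VC [2, 4]
  [9] addr=0x26 blk=4 s=0: VC-HIT | VC [2, 10]
  [10] addr=0x52 blk=10 s=0: VC-HIT | VC [2, 4]
  [11] addr=0x53 blk=10 s=0: L1-HIT | VC [2, 4]
  [12] addr=0x51 blk=10 s=0: L1-HIT | VC [2, 4]
  [13] addr=0x50 blk=10 s=0: L1-HIT | VC [2, 4]
  [14] addr=0x12 blk=2 s=0: VC-HIT | VC [10, 4]

SEQ = [MISS, L1-HIT, L1-HIT, MISS, MISS, L1-HIT, L1-HIT, L1-HIT, VC-HIT, VC-HIT, VC-HIT, L1-HIT, L1-HIT, L1-HIT, VC-HIT]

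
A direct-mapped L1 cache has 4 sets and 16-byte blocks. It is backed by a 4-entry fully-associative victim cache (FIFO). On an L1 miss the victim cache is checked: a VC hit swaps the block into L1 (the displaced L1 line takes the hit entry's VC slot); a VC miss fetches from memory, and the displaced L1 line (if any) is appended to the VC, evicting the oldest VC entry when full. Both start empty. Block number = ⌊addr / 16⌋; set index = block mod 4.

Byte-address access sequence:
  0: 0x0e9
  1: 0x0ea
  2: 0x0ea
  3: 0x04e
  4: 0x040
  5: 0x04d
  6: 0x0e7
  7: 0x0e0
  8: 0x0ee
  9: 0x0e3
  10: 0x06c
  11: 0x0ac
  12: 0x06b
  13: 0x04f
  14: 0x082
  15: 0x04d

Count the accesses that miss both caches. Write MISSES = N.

MISSES = 5

#0 0xe9→b14/s2 MISS; vc=[]
#1 0xea→b14/s2 L1-HIT; vc=[]
#2 0xea→b14/s2 L1-HIT; vc=[]
#3 0x4e→b4/s0 MISS; vc=[]
#4 0x40→b4/s0 L1-HIT; vc=[]
#5 0x4d→b4/s0 L1-HIT; vc=[]
#6 0xe7→b14/s2 L1-HIT; vc=[]
#7 0xe0→b14/s2 L1-HIT; vc=[]
#8 0xee→b14/s2 L1-HIT; vc=[]
#9 0xe3→b14/s2 L1-HIT; vc=[]
#10 0x6c→b6/s2 MISS; vc=[14]
#11 0xac→b10/s2 MISS; vc=[14,6]
#12 0x6b→b6/s2 VC-HIT; vc=[14,10]
#13 0x4f→b4/s0 L1-HIT; vc=[14,10]
#14 0x82→b8/s0 MISS; vc=[14,10,4]
#15 0x4d→b4/s0 VC-HIT; vc=[14,10,8]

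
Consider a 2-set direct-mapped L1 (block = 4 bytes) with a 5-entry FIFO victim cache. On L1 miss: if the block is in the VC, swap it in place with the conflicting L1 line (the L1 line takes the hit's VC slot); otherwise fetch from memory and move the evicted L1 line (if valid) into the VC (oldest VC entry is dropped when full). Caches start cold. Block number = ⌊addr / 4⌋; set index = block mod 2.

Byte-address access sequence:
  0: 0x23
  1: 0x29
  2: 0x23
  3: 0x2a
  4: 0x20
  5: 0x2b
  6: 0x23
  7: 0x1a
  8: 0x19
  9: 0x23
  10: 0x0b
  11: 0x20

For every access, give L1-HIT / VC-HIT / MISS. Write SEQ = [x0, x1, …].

  [0] addr=0x23 blk=8 s=0: MISS | VC []
  [1] addr=0x29 blk=10 s=0: MISS | VC [8]
  [2] addr=0x23 blk=8 s=0: VC-HIT | VC [10]
  [3] addr=0x2a blk=10 s=0: VC-HIT | VC [8]
  [4] addr=0x20 blk=8 s=0: VC-HIT | VC [10]
  [5] addr=0x2b blk=10 s=0: VC-HIT | VC [8]
  [6] addr=0x23 blk=8 s=0: VC-HIT | VC [10]
  [7] addr=0x1a blk=6 s=0: MISS | VC [10, 8]
  [8] addr=0x19 blk=6 s=0: L1-HIT | VC [10, 8]
  [9] addr=0x23 blk=8 s=0: VC-HIT | VC [10, 6]
  [10] addr=0xb blk=2 s=0: MISS | VC [10, 6, 8]
  [11] addr=0x20 blk=8 s=0: VC-HIT | VC [10, 6, 2]

SEQ = [MISS, MISS, VC-HIT, VC-HIT, VC-HIT, VC-HIT, VC-HIT, MISS, L1-HIT, VC-HIT, MISS, VC-HIT]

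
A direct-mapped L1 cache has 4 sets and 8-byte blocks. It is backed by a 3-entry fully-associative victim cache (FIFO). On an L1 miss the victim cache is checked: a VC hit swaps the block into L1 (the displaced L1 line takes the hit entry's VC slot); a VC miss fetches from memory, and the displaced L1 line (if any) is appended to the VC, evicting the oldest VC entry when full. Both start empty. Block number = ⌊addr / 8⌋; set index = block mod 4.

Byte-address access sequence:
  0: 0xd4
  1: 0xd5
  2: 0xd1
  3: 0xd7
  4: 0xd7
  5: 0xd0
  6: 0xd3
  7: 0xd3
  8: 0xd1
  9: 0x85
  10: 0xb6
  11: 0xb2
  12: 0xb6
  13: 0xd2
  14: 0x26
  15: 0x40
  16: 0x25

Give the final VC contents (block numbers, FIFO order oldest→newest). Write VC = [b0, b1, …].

#0 0xd4→b26/s2 MISS; vc=[]
#1 0xd5→b26/s2 L1-HIT; vc=[]
#2 0xd1→b26/s2 L1-HIT; vc=[]
#3 0xd7→b26/s2 L1-HIT; vc=[]
#4 0xd7→b26/s2 L1-HIT; vc=[]
#5 0xd0→b26/s2 L1-HIT; vc=[]
#6 0xd3→b26/s2 L1-HIT; vc=[]
#7 0xd3→b26/s2 L1-HIT; vc=[]
#8 0xd1→b26/s2 L1-HIT; vc=[]
#9 0x85→b16/s0 MISS; vc=[]
#10 0xb6→b22/s2 MISS; vc=[26]
#11 0xb2→b22/s2 L1-HIT; vc=[26]
#12 0xb6→b22/s2 L1-HIT; vc=[26]
#13 0xd2→b26/s2 VC-HIT; vc=[22]
#14 0x26→b4/s0 MISS; vc=[22,16]
#15 0x40→b8/s0 MISS; vc=[22,16,4]
#16 0x25→b4/s0 VC-HIT; vc=[22,16,8]

VC = [22, 16, 8]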